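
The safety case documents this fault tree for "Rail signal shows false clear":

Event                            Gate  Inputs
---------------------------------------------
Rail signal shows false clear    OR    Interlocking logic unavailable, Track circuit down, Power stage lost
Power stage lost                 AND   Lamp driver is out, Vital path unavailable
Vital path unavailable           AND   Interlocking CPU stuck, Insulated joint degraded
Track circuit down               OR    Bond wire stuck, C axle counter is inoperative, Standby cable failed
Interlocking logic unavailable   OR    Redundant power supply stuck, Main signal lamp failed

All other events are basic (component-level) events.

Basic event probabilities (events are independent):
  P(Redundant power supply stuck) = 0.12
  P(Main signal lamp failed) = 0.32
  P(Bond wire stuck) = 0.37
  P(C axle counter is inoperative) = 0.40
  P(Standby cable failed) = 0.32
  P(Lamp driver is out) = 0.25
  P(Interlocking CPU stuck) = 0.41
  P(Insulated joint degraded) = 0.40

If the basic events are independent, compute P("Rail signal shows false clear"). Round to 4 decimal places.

0.8525

P(Interlocking logic unavailable) [OR] = 1 − (1−0.12) × (1−0.32) = 0.401600
P(Track circuit down) [OR] = 1 − (1−0.37) × (1−0.40) × (1−0.32) = 0.742960
P(Vital path unavailable) [AND] = 0.41 × 0.40 = 0.164000
P(Power stage lost) [AND] = 0.25 × 0.164000 = 0.041000
P(Rail signal shows false clear) [OR] = 1 − (1−0.401600) × (1−0.742960) × (1−0.041000) = 0.852494
Rounded to 4 decimal places: P(Rail signal shows false clear) ≈ 0.8525.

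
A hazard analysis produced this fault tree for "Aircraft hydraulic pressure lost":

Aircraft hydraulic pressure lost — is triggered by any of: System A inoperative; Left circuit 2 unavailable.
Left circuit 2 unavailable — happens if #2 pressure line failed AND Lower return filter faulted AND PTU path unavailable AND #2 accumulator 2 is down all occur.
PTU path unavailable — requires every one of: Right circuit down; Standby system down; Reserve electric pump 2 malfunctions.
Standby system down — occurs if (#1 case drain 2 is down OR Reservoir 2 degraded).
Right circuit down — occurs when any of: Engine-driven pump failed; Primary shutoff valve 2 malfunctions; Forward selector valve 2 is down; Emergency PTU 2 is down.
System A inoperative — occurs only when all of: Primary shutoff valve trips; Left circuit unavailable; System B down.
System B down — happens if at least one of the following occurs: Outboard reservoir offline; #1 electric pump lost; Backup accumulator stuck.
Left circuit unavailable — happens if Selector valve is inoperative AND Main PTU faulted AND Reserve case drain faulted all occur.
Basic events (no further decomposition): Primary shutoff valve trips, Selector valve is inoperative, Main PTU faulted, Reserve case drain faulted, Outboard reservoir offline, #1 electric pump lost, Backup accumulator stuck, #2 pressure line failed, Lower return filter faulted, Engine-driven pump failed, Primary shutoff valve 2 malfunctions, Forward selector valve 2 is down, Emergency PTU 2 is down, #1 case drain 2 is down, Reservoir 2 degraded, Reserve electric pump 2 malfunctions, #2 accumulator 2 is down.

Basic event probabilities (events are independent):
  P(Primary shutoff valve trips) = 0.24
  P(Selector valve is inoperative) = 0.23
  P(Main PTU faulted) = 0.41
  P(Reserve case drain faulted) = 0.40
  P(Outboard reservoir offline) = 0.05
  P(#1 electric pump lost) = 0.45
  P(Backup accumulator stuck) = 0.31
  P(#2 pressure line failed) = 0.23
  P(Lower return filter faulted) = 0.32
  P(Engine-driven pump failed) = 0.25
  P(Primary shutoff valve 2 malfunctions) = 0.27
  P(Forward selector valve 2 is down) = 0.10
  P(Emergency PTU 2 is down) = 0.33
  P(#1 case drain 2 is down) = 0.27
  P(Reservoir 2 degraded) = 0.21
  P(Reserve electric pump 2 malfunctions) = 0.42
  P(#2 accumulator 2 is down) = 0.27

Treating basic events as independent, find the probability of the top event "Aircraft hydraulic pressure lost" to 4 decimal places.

P(Left circuit unavailable) [AND] = 0.23 × 0.41 × 0.40 = 0.037720
P(System B down) [OR] = 1 − (1−0.05) × (1−0.45) × (1−0.31) = 0.639475
P(System A inoperative) [AND] = 0.24 × 0.037720 × 0.639475 = 0.005789
P(Right circuit down) [OR] = 1 − (1−0.25) × (1−0.27) × (1−0.10) × (1−0.33) = 0.669858
P(Standby system down) [OR] = 1 − (1−0.27) × (1−0.21) = 0.423300
P(PTU path unavailable) [AND] = 0.669858 × 0.423300 × 0.42 = 0.119091
P(Left circuit 2 unavailable) [AND] = 0.23 × 0.32 × 0.119091 × 0.27 = 0.002367
P(Aircraft hydraulic pressure lost) [OR] = 1 − (1−0.005789) × (1−0.002367) = 0.008142
Rounded to 4 decimal places: P(Aircraft hydraulic pressure lost) ≈ 0.0081.

0.0081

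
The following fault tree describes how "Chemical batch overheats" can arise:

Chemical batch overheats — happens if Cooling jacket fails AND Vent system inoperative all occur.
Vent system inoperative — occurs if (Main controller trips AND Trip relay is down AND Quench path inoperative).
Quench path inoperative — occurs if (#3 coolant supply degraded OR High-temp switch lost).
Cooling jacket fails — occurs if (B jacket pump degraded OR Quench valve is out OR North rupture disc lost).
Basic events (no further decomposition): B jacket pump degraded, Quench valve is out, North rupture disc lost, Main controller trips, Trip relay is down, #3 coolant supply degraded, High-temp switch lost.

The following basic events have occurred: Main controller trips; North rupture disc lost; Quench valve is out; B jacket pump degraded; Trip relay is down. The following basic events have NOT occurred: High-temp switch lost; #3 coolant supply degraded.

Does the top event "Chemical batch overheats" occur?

Cooling jacket fails [OR]: B jacket pump degraded=occurs, Quench valve is out=occurs, North rupture disc lost=occurs → at least one input occurs → occurs.
Quench path inoperative [OR]: #3 coolant supply degraded=not, High-temp switch lost=not → no input occurs → does not occur.
Vent system inoperative [AND]: Main controller trips=occurs, Trip relay is down=occurs, Quench path inoperative=not → not all inputs occur → does not occur.
Chemical batch overheats [AND]: Cooling jacket fails=occurs, Vent system inoperative=not → not all inputs occur → does not occur.

No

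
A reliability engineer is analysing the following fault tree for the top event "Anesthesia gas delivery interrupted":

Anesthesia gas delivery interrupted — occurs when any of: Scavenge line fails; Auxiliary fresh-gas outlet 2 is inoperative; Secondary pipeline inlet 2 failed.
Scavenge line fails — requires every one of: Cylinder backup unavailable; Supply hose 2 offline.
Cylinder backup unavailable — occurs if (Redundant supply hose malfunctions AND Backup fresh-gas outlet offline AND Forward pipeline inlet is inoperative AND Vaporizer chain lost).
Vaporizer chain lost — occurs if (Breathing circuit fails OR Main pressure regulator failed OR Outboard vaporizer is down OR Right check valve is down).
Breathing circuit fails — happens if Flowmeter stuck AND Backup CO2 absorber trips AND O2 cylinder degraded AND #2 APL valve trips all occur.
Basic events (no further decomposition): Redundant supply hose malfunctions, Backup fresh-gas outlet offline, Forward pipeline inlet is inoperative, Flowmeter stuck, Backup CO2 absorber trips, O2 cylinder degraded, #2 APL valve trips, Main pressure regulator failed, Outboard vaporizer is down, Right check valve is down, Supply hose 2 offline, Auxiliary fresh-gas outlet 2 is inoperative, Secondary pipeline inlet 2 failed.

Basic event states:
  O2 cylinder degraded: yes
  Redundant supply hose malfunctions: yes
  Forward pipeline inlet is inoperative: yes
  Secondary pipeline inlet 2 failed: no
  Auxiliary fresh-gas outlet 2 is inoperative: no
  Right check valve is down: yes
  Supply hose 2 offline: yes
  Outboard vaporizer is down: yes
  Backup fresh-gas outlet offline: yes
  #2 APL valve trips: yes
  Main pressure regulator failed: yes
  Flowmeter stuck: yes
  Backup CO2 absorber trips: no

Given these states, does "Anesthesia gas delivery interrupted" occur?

Breathing circuit fails [AND]: Flowmeter stuck=occurs, Backup CO2 absorber trips=not, O2 cylinder degraded=occurs, #2 APL valve trips=occurs → not all inputs occur → does not occur.
Vaporizer chain lost [OR]: Breathing circuit fails=not, Main pressure regulator failed=occurs, Outboard vaporizer is down=occurs, Right check valve is down=occurs → at least one input occurs → occurs.
Cylinder backup unavailable [AND]: Redundant supply hose malfunctions=occurs, Backup fresh-gas outlet offline=occurs, Forward pipeline inlet is inoperative=occurs, Vaporizer chain lost=occurs → all inputs occur → occurs.
Scavenge line fails [AND]: Cylinder backup unavailable=occurs, Supply hose 2 offline=occurs → all inputs occur → occurs.
Anesthesia gas delivery interrupted [OR]: Scavenge line fails=occurs, Auxiliary fresh-gas outlet 2 is inoperative=not, Secondary pipeline inlet 2 failed=not → at least one input occurs → occurs.

Yes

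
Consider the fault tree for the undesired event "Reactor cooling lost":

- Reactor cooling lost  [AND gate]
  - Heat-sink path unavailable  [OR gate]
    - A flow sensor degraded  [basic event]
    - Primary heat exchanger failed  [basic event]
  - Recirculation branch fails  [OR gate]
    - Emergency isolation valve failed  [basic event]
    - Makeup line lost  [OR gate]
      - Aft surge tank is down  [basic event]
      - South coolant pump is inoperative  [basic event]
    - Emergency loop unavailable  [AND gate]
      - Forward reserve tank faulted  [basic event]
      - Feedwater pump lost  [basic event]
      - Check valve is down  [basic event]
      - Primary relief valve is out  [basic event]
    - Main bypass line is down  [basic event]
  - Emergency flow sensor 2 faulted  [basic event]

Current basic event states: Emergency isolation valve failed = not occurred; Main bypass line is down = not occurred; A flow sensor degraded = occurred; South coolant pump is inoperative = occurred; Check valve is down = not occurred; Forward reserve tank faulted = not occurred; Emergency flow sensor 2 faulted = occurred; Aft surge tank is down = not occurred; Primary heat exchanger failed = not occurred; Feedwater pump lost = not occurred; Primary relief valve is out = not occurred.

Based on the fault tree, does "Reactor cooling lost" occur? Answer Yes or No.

Yes

Heat-sink path unavailable [OR]: A flow sensor degraded=occurs, Primary heat exchanger failed=not → at least one input occurs → occurs.
Makeup line lost [OR]: Aft surge tank is down=not, South coolant pump is inoperative=occurs → at least one input occurs → occurs.
Emergency loop unavailable [AND]: Forward reserve tank faulted=not, Feedwater pump lost=not, Check valve is down=not, Primary relief valve is out=not → not all inputs occur → does not occur.
Recirculation branch fails [OR]: Emergency isolation valve failed=not, Makeup line lost=occurs, Emergency loop unavailable=not, Main bypass line is down=not → at least one input occurs → occurs.
Reactor cooling lost [AND]: Heat-sink path unavailable=occurs, Recirculation branch fails=occurs, Emergency flow sensor 2 faulted=occurs → all inputs occur → occurs.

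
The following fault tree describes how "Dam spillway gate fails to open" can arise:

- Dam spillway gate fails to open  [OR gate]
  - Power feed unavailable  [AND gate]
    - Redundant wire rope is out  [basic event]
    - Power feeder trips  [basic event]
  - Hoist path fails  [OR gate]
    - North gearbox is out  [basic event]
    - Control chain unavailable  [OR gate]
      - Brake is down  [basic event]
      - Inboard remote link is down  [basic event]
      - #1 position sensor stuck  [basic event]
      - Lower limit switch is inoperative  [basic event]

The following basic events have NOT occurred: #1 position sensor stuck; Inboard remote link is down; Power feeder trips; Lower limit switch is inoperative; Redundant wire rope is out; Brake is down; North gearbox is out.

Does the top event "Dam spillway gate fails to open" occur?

Power feed unavailable [AND]: Redundant wire rope is out=not, Power feeder trips=not → not all inputs occur → does not occur.
Control chain unavailable [OR]: Brake is down=not, Inboard remote link is down=not, #1 position sensor stuck=not, Lower limit switch is inoperative=not → no input occurs → does not occur.
Hoist path fails [OR]: North gearbox is out=not, Control chain unavailable=not → no input occurs → does not occur.
Dam spillway gate fails to open [OR]: Power feed unavailable=not, Hoist path fails=not → no input occurs → does not occur.

No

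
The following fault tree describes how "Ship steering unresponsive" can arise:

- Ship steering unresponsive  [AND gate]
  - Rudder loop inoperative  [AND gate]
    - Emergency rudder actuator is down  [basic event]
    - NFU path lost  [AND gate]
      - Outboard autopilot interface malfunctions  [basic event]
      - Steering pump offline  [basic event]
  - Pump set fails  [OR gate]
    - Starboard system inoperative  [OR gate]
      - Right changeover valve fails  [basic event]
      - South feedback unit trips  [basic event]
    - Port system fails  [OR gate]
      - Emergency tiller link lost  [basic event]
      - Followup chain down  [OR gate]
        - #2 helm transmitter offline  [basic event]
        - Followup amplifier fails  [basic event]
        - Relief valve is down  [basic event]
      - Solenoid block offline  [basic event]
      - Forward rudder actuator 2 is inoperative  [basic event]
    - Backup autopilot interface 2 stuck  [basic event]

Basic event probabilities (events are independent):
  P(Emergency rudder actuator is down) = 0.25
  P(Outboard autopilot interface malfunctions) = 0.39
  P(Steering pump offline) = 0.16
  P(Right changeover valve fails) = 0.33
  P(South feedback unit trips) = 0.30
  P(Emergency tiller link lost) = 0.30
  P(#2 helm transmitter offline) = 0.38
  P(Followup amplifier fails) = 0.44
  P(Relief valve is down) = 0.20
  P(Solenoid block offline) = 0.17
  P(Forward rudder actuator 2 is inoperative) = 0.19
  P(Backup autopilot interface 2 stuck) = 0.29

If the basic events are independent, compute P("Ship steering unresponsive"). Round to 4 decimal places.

P(NFU path lost) [AND] = 0.39 × 0.16 = 0.062400
P(Rudder loop inoperative) [AND] = 0.25 × 0.062400 = 0.015600
P(Starboard system inoperative) [OR] = 1 − (1−0.33) × (1−0.30) = 0.531000
P(Followup chain down) [OR] = 1 − (1−0.38) × (1−0.44) × (1−0.20) = 0.722240
P(Port system fails) [OR] = 1 − (1−0.30) × (1−0.722240) × (1−0.17) × (1−0.19) = 0.869283
P(Pump set fails) [OR] = 1 − (1−0.531000) × (1−0.869283) × (1−0.29) = 0.956473
P(Ship steering unresponsive) [AND] = 0.015600 × 0.956473 = 0.014921
Rounded to 4 decimal places: P(Ship steering unresponsive) ≈ 0.0149.

0.0149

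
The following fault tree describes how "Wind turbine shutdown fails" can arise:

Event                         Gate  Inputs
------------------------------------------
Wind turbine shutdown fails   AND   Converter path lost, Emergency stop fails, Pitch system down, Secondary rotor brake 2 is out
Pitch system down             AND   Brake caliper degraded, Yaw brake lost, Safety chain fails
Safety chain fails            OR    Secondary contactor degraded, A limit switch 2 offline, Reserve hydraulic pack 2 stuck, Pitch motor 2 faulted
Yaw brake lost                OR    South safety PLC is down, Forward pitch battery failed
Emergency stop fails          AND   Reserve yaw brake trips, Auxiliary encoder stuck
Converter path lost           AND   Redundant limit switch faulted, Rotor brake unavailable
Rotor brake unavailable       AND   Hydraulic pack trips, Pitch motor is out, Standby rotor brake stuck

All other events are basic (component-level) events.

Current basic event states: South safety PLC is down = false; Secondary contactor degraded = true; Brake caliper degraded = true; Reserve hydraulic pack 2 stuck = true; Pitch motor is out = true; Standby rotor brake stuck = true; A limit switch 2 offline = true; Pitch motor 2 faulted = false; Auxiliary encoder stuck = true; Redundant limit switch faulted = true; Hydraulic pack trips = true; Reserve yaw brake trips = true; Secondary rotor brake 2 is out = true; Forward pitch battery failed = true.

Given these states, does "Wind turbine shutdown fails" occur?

Yes

Rotor brake unavailable [AND]: Hydraulic pack trips=occurs, Pitch motor is out=occurs, Standby rotor brake stuck=occurs → all inputs occur → occurs.
Converter path lost [AND]: Redundant limit switch faulted=occurs, Rotor brake unavailable=occurs → all inputs occur → occurs.
Emergency stop fails [AND]: Reserve yaw brake trips=occurs, Auxiliary encoder stuck=occurs → all inputs occur → occurs.
Yaw brake lost [OR]: South safety PLC is down=not, Forward pitch battery failed=occurs → at least one input occurs → occurs.
Safety chain fails [OR]: Secondary contactor degraded=occurs, A limit switch 2 offline=occurs, Reserve hydraulic pack 2 stuck=occurs, Pitch motor 2 faulted=not → at least one input occurs → occurs.
Pitch system down [AND]: Brake caliper degraded=occurs, Yaw brake lost=occurs, Safety chain fails=occurs → all inputs occur → occurs.
Wind turbine shutdown fails [AND]: Converter path lost=occurs, Emergency stop fails=occurs, Pitch system down=occurs, Secondary rotor brake 2 is out=occurs → all inputs occur → occurs.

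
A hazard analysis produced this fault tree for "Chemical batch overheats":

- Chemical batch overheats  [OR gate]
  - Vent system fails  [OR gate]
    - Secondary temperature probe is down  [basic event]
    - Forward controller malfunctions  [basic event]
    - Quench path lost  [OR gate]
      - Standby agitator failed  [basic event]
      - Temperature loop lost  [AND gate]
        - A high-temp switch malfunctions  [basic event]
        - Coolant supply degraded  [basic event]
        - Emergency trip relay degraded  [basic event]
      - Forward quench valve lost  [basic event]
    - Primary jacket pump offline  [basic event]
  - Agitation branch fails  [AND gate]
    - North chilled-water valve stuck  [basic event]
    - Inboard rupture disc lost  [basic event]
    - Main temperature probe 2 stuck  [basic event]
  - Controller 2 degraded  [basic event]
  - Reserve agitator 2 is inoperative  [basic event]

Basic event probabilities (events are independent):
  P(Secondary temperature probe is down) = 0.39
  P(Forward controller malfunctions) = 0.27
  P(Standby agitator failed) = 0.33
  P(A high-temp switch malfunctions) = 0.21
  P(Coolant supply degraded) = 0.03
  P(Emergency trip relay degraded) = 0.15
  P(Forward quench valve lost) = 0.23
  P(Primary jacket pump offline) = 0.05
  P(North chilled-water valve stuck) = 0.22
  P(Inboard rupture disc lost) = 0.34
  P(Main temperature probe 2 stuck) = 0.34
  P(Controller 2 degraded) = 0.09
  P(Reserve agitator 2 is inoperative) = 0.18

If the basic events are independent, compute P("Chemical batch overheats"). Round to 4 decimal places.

0.8414

P(Temperature loop lost) [AND] = 0.21 × 0.03 × 0.15 = 0.000945
P(Quench path lost) [OR] = 1 − (1−0.33) × (1−0.000945) × (1−0.23) = 0.484588
P(Vent system fails) [OR] = 1 − (1−0.39) × (1−0.27) × (1−0.484588) × (1−0.05) = 0.781963
P(Agitation branch fails) [AND] = 0.22 × 0.34 × 0.34 = 0.025432
P(Chemical batch overheats) [OR] = 1 − (1−0.781963) × (1−0.025432) × (1−0.09) × (1−0.18) = 0.841439
Rounded to 4 decimal places: P(Chemical batch overheats) ≈ 0.8414.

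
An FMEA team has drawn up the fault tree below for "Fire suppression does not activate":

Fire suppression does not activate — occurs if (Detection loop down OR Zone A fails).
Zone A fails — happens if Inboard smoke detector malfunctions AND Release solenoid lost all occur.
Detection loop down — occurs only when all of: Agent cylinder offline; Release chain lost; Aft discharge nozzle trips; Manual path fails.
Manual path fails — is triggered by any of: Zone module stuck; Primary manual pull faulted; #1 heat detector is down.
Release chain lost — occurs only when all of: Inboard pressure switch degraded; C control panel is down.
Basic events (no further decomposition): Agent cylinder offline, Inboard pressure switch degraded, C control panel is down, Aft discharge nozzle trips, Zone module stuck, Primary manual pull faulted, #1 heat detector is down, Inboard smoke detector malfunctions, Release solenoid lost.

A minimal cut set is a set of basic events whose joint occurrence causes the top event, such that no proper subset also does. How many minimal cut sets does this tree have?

Release chain lost [AND]: one cut set from each child combined → 1 × 1 = 1 cut set(s).
Manual path fails [OR]: union of children's cut sets → 3 cut set(s).
Detection loop down [AND]: one cut set from each child combined → 1 × 1 × 1 × 3 = 3 cut set(s).
Zone A fails [AND]: one cut set from each child combined → 1 × 1 = 1 cut set(s).
Fire suppression does not activate [OR]: union of children's cut sets → 4 cut set(s).
Minimal cut sets: {Aft discharge nozzle trips, Agent cylinder offline, C control panel is down, Inboard pressure switch degraded, Zone module stuck}; {Aft discharge nozzle trips, Agent cylinder offline, C control panel is down, Inboard pressure switch degraded, Primary manual pull faulted}; {#1 heat detector is down, Aft discharge nozzle trips, Agent cylinder offline, C control panel is down, Inboard pressure switch degraded}; {Inboard smoke detector malfunctions, Release solenoid lost}.

4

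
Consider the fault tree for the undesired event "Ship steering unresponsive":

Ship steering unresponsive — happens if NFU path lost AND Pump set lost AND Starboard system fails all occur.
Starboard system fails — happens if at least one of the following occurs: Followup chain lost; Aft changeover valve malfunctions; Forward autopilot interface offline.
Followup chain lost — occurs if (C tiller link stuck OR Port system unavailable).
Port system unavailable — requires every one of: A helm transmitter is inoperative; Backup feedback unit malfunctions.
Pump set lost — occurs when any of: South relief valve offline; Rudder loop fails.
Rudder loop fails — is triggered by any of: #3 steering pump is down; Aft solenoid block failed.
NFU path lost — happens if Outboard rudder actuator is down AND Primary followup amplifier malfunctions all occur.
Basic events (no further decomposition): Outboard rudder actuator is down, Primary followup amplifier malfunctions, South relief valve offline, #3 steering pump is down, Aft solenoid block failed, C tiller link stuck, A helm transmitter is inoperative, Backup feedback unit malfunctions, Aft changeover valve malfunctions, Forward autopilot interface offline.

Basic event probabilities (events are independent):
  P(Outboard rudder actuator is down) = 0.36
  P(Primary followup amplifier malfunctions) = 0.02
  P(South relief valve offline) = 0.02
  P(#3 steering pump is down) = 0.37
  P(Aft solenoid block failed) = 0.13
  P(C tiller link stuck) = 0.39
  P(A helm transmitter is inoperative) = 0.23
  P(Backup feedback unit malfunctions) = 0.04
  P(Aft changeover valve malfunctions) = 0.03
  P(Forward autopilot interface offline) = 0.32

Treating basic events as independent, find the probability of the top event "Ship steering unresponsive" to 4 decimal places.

P(NFU path lost) [AND] = 0.36 × 0.02 = 0.007200
P(Rudder loop fails) [OR] = 1 − (1−0.37) × (1−0.13) = 0.451900
P(Pump set lost) [OR] = 1 − (1−0.02) × (1−0.451900) = 0.462862
P(Port system unavailable) [AND] = 0.23 × 0.04 = 0.009200
P(Followup chain lost) [OR] = 1 − (1−0.39) × (1−0.009200) = 0.395612
P(Starboard system fails) [OR] = 1 − (1−0.395612) × (1−0.03) × (1−0.32) = 0.601346
P(Ship steering unresponsive) [AND] = 0.007200 × 0.462862 × 0.601346 = 0.002004
Rounded to 4 decimal places: P(Ship steering unresponsive) ≈ 0.0020.

0.0020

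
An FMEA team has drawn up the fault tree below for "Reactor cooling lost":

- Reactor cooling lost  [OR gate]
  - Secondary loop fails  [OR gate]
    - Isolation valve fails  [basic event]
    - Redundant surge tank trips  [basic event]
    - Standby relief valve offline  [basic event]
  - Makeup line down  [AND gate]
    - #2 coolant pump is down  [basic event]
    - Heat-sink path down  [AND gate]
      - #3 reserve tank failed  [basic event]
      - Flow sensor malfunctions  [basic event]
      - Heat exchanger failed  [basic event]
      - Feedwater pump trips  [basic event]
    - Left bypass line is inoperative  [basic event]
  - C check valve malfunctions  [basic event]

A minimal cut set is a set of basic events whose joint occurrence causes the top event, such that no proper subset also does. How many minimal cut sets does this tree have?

Secondary loop fails [OR]: union of children's cut sets → 3 cut set(s).
Heat-sink path down [AND]: one cut set from each child combined → 1 × 1 × 1 × 1 = 1 cut set(s).
Makeup line down [AND]: one cut set from each child combined → 1 × 1 × 1 = 1 cut set(s).
Reactor cooling lost [OR]: union of children's cut sets → 5 cut set(s).
Minimal cut sets: {Isolation valve fails}; {Redundant surge tank trips}; {Standby relief valve offline}; {#2 coolant pump is down, #3 reserve tank failed, Feedwater pump trips, Flow sensor malfunctions, Heat exchanger failed, Left bypass line is inoperative}; {C check valve malfunctions}.

5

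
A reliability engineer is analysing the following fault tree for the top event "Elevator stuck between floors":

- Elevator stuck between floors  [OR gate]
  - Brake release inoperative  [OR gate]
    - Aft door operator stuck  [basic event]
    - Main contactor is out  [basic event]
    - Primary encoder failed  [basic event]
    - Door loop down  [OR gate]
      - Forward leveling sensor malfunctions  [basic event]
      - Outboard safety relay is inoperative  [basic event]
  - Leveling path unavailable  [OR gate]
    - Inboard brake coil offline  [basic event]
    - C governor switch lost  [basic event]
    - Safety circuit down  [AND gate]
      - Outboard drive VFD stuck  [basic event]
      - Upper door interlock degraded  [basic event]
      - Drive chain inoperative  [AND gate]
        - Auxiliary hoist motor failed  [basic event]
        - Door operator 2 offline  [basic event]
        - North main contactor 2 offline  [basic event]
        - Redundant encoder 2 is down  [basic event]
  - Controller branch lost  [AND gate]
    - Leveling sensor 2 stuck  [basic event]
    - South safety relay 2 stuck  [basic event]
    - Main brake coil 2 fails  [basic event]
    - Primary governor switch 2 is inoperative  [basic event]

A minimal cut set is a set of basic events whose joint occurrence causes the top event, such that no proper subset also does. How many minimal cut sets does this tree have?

Door loop down [OR]: union of children's cut sets → 2 cut set(s).
Brake release inoperative [OR]: union of children's cut sets → 5 cut set(s).
Drive chain inoperative [AND]: one cut set from each child combined → 1 × 1 × 1 × 1 = 1 cut set(s).
Safety circuit down [AND]: one cut set from each child combined → 1 × 1 × 1 = 1 cut set(s).
Leveling path unavailable [OR]: union of children's cut sets → 3 cut set(s).
Controller branch lost [AND]: one cut set from each child combined → 1 × 1 × 1 × 1 = 1 cut set(s).
Elevator stuck between floors [OR]: union of children's cut sets → 9 cut set(s).
Minimal cut sets: {Aft door operator stuck}; {Main contactor is out}; {Primary encoder failed}; {Forward leveling sensor malfunctions}; {Outboard safety relay is inoperative}; {Inboard brake coil offline}; {C governor switch lost}; {Auxiliary hoist motor failed, Door operator 2 offline, North main contactor 2 offline, Outboard drive VFD stuck, Redundant encoder 2 is down, Upper door interlock degraded}; {Leveling sensor 2 stuck, Main brake coil 2 fails, Primary governor switch 2 is inoperative, South safety relay 2 stuck}.

9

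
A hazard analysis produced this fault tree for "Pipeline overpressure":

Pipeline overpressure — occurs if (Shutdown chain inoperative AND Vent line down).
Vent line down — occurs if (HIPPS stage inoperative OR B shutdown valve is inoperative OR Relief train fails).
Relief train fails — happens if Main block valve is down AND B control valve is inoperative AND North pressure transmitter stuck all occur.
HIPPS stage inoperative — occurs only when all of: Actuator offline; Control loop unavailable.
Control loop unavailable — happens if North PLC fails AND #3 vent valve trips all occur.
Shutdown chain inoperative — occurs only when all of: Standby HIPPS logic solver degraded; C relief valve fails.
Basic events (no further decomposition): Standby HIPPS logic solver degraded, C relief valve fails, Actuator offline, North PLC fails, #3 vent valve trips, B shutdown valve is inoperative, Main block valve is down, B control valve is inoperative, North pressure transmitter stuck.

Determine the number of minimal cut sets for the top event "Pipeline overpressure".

Shutdown chain inoperative [AND]: one cut set from each child combined → 1 × 1 = 1 cut set(s).
Control loop unavailable [AND]: one cut set from each child combined → 1 × 1 = 1 cut set(s).
HIPPS stage inoperative [AND]: one cut set from each child combined → 1 × 1 = 1 cut set(s).
Relief train fails [AND]: one cut set from each child combined → 1 × 1 × 1 = 1 cut set(s).
Vent line down [OR]: union of children's cut sets → 3 cut set(s).
Pipeline overpressure [AND]: one cut set from each child combined → 1 × 3 = 3 cut set(s).
Minimal cut sets: {#3 vent valve trips, Actuator offline, C relief valve fails, North PLC fails, Standby HIPPS logic solver degraded}; {B shutdown valve is inoperative, C relief valve fails, Standby HIPPS logic solver degraded}; {B control valve is inoperative, C relief valve fails, Main block valve is down, North pressure transmitter stuck, Standby HIPPS logic solver degraded}.

3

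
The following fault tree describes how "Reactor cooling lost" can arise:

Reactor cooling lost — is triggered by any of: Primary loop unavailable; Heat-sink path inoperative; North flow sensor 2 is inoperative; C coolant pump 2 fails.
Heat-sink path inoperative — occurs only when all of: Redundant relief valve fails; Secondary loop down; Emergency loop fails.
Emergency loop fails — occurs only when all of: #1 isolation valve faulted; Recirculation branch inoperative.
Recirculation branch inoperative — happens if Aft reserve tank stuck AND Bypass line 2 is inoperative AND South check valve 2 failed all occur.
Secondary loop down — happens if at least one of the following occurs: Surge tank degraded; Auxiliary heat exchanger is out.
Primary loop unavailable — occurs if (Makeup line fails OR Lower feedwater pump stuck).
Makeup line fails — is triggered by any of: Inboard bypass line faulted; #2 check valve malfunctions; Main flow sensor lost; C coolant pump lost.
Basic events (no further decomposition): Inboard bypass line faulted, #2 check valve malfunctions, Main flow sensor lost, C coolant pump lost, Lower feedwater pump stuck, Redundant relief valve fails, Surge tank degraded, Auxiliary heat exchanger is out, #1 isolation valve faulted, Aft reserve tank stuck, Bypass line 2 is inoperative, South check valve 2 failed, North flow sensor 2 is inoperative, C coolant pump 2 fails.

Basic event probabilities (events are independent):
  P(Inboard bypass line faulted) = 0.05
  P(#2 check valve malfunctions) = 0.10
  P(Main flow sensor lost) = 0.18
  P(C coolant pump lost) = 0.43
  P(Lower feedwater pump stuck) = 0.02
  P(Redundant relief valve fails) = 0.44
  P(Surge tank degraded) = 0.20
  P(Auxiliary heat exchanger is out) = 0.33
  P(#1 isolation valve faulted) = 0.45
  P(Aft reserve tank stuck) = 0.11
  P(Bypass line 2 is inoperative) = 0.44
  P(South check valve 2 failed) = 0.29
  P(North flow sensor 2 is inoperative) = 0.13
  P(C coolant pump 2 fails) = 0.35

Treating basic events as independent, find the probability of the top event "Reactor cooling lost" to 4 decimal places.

P(Makeup line fails) [OR] = 1 − (1−0.05) × (1−0.10) × (1−0.18) × (1−0.43) = 0.600373
P(Primary loop unavailable) [OR] = 1 − (1−0.600373) × (1−0.02) = 0.608366
P(Secondary loop down) [OR] = 1 − (1−0.20) × (1−0.33) = 0.464000
P(Recirculation branch inoperative) [AND] = 0.11 × 0.44 × 0.29 = 0.014036
P(Emergency loop fails) [AND] = 0.45 × 0.014036 = 0.006316
P(Heat-sink path inoperative) [AND] = 0.44 × 0.464000 × 0.006316 = 0.001289
P(Reactor cooling lost) [OR] = 1 − (1−0.608366) × (1−0.001289) × (1−0.13) × (1−0.35) = 0.778816
Rounded to 4 decimal places: P(Reactor cooling lost) ≈ 0.7788.

0.7788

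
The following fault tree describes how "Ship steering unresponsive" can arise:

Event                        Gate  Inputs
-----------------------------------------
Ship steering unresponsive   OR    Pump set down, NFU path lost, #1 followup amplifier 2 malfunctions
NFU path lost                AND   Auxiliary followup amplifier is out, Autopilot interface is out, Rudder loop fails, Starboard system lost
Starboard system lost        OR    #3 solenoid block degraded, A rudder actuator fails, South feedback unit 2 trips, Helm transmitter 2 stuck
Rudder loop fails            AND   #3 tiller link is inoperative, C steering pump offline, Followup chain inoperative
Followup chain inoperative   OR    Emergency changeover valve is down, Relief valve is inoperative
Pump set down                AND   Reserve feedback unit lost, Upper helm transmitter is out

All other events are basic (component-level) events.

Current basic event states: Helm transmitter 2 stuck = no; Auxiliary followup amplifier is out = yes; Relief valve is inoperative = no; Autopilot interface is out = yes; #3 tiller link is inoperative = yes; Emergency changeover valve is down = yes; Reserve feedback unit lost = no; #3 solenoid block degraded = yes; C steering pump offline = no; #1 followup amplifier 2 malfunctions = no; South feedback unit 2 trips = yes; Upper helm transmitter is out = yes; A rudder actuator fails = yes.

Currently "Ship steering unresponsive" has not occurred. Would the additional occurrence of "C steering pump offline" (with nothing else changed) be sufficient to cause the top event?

Counterfactual: set "C steering pump offline" to occurred.
Pump set down [AND]: Reserve feedback unit lost=not, Upper helm transmitter is out=occurs → not all inputs occur → does not occur.
Followup chain inoperative [OR]: Emergency changeover valve is down=occurs, Relief valve is inoperative=not → at least one input occurs → occurs.
Rudder loop fails [AND]: #3 tiller link is inoperative=occurs, C steering pump offline=occurs, Followup chain inoperative=occurs → all inputs occur → occurs.
Starboard system lost [OR]: #3 solenoid block degraded=occurs, A rudder actuator fails=occurs, South feedback unit 2 trips=occurs, Helm transmitter 2 stuck=not → at least one input occurs → occurs.
NFU path lost [AND]: Auxiliary followup amplifier is out=occurs, Autopilot interface is out=occurs, Rudder loop fails=occurs, Starboard system lost=occurs → all inputs occur → occurs.
Ship steering unresponsive [OR]: Pump set down=not, NFU path lost=occurs, #1 followup amplifier 2 malfunctions=not → at least one input occurs → occurs.

Yes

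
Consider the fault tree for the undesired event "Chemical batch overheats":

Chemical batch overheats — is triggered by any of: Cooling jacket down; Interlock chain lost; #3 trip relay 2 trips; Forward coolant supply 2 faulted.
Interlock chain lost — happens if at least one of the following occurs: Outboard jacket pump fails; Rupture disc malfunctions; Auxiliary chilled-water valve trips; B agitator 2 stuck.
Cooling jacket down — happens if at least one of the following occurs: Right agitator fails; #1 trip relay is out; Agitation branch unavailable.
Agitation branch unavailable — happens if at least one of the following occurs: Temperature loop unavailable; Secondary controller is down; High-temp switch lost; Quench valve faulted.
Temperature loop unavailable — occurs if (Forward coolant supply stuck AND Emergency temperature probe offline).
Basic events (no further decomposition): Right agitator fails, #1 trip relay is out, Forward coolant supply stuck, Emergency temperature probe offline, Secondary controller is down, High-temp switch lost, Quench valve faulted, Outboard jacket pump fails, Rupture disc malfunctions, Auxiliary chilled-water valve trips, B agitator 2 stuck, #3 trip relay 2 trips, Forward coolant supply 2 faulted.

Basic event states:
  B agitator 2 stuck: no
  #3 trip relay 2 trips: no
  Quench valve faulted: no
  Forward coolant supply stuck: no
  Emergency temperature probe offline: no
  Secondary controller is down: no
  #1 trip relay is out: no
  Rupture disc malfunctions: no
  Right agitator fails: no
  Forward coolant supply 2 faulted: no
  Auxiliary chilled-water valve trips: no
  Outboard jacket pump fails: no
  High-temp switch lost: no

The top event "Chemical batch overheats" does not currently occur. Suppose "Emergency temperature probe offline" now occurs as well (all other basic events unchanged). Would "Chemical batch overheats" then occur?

No

Counterfactual: set "Emergency temperature probe offline" to occurred.
Temperature loop unavailable [AND]: Forward coolant supply stuck=not, Emergency temperature probe offline=occurs → not all inputs occur → does not occur.
Agitation branch unavailable [OR]: Temperature loop unavailable=not, Secondary controller is down=not, High-temp switch lost=not, Quench valve faulted=not → no input occurs → does not occur.
Cooling jacket down [OR]: Right agitator fails=not, #1 trip relay is out=not, Agitation branch unavailable=not → no input occurs → does not occur.
Interlock chain lost [OR]: Outboard jacket pump fails=not, Rupture disc malfunctions=not, Auxiliary chilled-water valve trips=not, B agitator 2 stuck=not → no input occurs → does not occur.
Chemical batch overheats [OR]: Cooling jacket down=not, Interlock chain lost=not, #3 trip relay 2 trips=not, Forward coolant supply 2 faulted=not → no input occurs → does not occur.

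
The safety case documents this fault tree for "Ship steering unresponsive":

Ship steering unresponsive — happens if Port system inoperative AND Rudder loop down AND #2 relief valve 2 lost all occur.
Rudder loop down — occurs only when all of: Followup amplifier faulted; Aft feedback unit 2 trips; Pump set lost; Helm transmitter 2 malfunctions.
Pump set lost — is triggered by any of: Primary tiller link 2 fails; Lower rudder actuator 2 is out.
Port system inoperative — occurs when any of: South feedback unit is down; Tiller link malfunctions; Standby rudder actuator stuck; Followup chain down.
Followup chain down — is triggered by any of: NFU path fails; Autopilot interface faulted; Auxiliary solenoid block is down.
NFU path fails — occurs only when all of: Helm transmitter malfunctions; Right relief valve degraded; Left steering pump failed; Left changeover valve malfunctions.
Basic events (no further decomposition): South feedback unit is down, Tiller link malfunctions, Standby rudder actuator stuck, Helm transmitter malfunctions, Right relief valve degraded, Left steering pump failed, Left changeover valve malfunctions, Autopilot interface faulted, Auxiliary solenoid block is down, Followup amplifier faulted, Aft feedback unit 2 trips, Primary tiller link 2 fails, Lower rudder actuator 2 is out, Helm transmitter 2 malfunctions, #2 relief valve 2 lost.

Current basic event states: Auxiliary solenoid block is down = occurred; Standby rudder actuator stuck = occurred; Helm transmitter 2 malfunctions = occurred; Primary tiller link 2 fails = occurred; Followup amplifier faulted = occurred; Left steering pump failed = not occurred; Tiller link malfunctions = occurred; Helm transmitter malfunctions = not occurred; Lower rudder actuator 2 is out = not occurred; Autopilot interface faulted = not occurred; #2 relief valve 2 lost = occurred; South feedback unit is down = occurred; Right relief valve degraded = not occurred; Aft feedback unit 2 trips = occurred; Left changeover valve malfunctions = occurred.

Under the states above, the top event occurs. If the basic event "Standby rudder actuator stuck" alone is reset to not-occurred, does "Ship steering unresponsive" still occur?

Counterfactual: set "Standby rudder actuator stuck" to not occurred.
NFU path fails [AND]: Helm transmitter malfunctions=not, Right relief valve degraded=not, Left steering pump failed=not, Left changeover valve malfunctions=occurs → not all inputs occur → does not occur.
Followup chain down [OR]: NFU path fails=not, Autopilot interface faulted=not, Auxiliary solenoid block is down=occurs → at least one input occurs → occurs.
Port system inoperative [OR]: South feedback unit is down=occurs, Tiller link malfunctions=occurs, Standby rudder actuator stuck=not, Followup chain down=occurs → at least one input occurs → occurs.
Pump set lost [OR]: Primary tiller link 2 fails=occurs, Lower rudder actuator 2 is out=not → at least one input occurs → occurs.
Rudder loop down [AND]: Followup amplifier faulted=occurs, Aft feedback unit 2 trips=occurs, Pump set lost=occurs, Helm transmitter 2 malfunctions=occurs → all inputs occur → occurs.
Ship steering unresponsive [AND]: Port system inoperative=occurs, Rudder loop down=occurs, #2 relief valve 2 lost=occurs → all inputs occur → occurs.

Yes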